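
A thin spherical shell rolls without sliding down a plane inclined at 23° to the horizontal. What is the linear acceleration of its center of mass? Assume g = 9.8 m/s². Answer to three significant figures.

a ≈ 2.30 m/s²

For this body I = (2/3)MR², i.e. k = I/(MR²) = 2/3.
Translational: Mg sinθ − f = Ma. Rotational about the CM: fR = Iα = kMRa, so f = kMa.
Eliminating f: Mg sinθ = (1+k)Ma, so a = g sinθ/(1+k) = 9.8 × sin23° / 1.667 ≈ 2.30 m/s².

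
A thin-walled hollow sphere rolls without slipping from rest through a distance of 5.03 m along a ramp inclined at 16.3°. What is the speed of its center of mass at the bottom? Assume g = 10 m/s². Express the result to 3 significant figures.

v ≈ 4.12 m/s

For this body I = (2/3)MR², i.e. k = I/(MR²) = 2/3.
Rolling without slipping gives ω = v/R, so the total kinetic energy is ½Mv² + ½Iω² = ½(1+k)Mv² = (5/6)Mv².
The vertical drop is h = L sinθ = 5.03 × sin16.3° = 1.412 m.
Setting Mgh = (5/6)Mv² gives v = √(2gh/(1+k)) = √(2·10·1.412/1.667) ≈ 4.12 m/s.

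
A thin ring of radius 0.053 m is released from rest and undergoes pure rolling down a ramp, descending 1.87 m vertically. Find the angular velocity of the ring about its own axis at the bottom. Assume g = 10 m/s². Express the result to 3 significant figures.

ω ≈ 81.6 rad/s

The moment of inertia is MR², giving k ≡ I/(MR²) = 1.
Since it rolls without slipping, ω = v/R and KE = ½Mv² + ½Iω² = ½(1+k)Mv² = Mv².
Energy conservation Mgh = ½(1+k)Mv² gives v = √(2gh/(1+k)) = √(2 × 10 × 1.87 / 2) = 4.324 m/s.
The angular speed follows from ω = v/R = 4.324/0.053 ≈ 81.6 rad/s.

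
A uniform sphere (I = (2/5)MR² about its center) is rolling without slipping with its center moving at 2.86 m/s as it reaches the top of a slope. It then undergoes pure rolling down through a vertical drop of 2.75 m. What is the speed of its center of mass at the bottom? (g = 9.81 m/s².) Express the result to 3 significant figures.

v ≈ 6.84 m/s

The moment of inertia is (2/5)MR², giving k ≡ I/(MR²) = 0.4.
Pure rolling means v = ωR; then KE = ½Mv² + ½I(v/R)² = ½(1+k)Mv² = (7/10)Mv².
Energy conservation: (7/10)Mv₀² + Mgh = (7/10)Mv², so v² = v₀² + 2gh/(1+k).
v = √(2.86² + 2×9.81×2.75/1.4) = √46.72 ≈ 6.84 m/s.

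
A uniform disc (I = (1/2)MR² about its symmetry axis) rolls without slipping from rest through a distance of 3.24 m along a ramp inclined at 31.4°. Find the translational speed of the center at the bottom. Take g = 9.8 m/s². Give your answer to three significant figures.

v ≈ 4.70 m/s

Here I = (1/2)MR², so the shape factor k = I/(MR²) = 0.5.
The rolling condition ω = v/R makes the rotational term ½I(v/R)² = ½kMv², so KE_total = ½(1+k)Mv² = (3/4)Mv².
The vertical drop is h = L sinθ = 3.24 × sin31.4° = 1.688 m.
Energy conservation: Mgh = (3/4)Mv², so v = √(2gh/(1+k)) = √(2 × 9.8 × 1.688 / 1.5) ≈ 4.70 m/s.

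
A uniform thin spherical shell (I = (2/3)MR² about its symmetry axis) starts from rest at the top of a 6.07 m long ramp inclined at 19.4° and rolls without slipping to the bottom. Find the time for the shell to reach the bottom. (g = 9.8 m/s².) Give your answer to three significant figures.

For this body I = (2/3)MR², i.e. k = I/(MR²) = 2/3.
Newton's second law down the slope: Mg sinθ − f = Ma. The torque equation fR = Iα (with α = a/R) gives f = kMa.
Hence a = g sinθ/(1+k) = 9.8×sin19.4°/1.667 = 1.953 m/s².
Starting from rest, L = ½at², so t = √(2L/a) = √(2×6.07/1.953) ≈ 2.49 s.

t ≈ 2.49 s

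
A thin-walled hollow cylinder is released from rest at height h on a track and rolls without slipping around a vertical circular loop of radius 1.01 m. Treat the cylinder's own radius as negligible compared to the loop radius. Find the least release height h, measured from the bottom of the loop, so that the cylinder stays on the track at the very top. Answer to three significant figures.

h_min ≈ 3.03 m

For this body I = MR², i.e. k = I/(MR²) = 1.
At the top of the loop, the minimum-contact condition is Mg = Mv_top²/r, so v_top² = gr.
With ω = v/R, the kinetic energy at speed v is ½(1+k)Mv² = Mv².
Energy conservation from release (height h) to the top (height 2r): Mgh = Mg(2r) + M·gr.
Thus h_min = 2r + (1+k)r/2 = r(2 + 2/2) = 1.01 × 3 ≈ 3.03 m.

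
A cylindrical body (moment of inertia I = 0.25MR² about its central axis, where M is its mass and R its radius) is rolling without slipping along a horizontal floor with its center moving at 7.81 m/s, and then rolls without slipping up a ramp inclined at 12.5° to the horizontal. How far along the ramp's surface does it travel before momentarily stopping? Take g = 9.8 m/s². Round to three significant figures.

The moment of inertia is 0.25MR², giving k ≡ I/(MR²) = 0.25.
Since it rolls without slipping, ω = v/R and KE = ½Mv² + ½Iω² = ½(1+k)Mv² = (5/8)Mv².
Setting this equal to Mgh gives the vertical rise h = (1+k)v₀²/(2g) = 1.25×7.81²/(2×9.8) = 3.89 m.
The distance along the slope is d = h/sinθ = 3.89/sin12.5° ≈ 18.0 m.

d ≈ 18.0 m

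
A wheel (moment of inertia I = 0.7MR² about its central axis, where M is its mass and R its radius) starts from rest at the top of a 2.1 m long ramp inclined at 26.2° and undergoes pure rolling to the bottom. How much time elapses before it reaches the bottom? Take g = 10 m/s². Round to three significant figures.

t ≈ 1.27 s

Here I = 0.7MR², so the shape factor k = I/(MR²) = 0.7.
Newton's second law down the slope: Mg sinθ − f = Ma. The torque equation fR = Iα (with α = a/R) gives f = kMa.
Hence a = g sinθ/(1+k) = 10×sin26.2°/1.7 = 2.597 m/s².
Starting from rest, L = ½at², so t = √(2L/a) = √(2×2.1/2.597) ≈ 1.27 s.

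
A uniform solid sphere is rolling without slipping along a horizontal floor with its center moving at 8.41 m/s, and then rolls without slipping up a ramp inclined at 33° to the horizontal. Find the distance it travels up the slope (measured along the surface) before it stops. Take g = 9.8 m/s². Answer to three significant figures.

The moment of inertia is (2/5)MR², giving k ≡ I/(MR²) = 0.4.
Rolling without slipping gives ω = v/R, so the total kinetic energy is ½Mv² + ½Iω² = ½(1+k)Mv² = (7/10)Mv².
Setting this equal to Mgh gives the vertical rise h = (1+k)v₀²/(2g) = 1.4×8.41²/(2×9.8) = 5.052 m.
Along the incline, d = h/sinθ = 5.052/sin33° ≈ 9.28 m.

d ≈ 9.28 m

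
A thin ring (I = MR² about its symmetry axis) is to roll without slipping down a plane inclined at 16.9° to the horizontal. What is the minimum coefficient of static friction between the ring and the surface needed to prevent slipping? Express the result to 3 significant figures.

μ_min ≈ 0.152

The moment of inertia is MR², giving k ≡ I/(MR²) = 1.
Newton's second law down the slope: Mg sinθ − f = Ma. The torque equation fR = Iα (with α = a/R) gives f = kMa.
These give a = g sinθ/(1+k) and the required friction f = kMg sinθ/(1+k).
The normal force is N = Mg cosθ, so μ_min = f/N = k tanθ/(1+k).
μ_min = 1 × tan16.9° / 2 ≈ 0.152.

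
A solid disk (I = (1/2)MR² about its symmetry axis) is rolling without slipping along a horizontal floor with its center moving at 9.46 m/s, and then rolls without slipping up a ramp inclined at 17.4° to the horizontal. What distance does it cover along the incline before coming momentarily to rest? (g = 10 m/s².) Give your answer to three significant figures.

Here I = (1/2)MR², so the shape factor k = I/(MR²) = 0.5.
Pure rolling means v = ωR; then KE = ½Mv² + ½I(v/R)² = ½(1+k)Mv² = (3/4)Mv².
Setting this equal to Mgh gives the vertical rise h = (1+k)v₀²/(2g) = 1.5×9.46²/(2×10) = 6.712 m.
Along the incline, d = h/sinθ = 6.712/sin17.4° ≈ 22.4 m.

d ≈ 22.4 m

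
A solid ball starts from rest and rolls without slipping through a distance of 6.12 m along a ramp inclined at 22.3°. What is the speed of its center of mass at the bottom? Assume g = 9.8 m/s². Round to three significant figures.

With I = (2/5)MR², the ratio k = I/(MR²) is 0.4.
The rolling condition ω = v/R makes the rotational term ½I(v/R)² = ½kMv², so KE_total = ½(1+k)Mv² = (7/10)Mv².
The vertical drop is h = L sinθ = 6.12 × sin22.3° = 2.322 m.
Energy conservation: Mgh = (7/10)Mv², so v = √(2gh/(1+k)) = √(2 × 9.8 × 2.322 / 1.4) ≈ 5.70 m/s.

v ≈ 5.70 m/s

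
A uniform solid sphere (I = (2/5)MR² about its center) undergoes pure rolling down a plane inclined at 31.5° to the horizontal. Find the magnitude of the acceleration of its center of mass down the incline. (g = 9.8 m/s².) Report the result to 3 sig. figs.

With I = (2/5)MR², the ratio k = I/(MR²) is 0.4.
Along the incline Mg sinθ − f = Ma, and torque about the center fR = Iα = kMR²(a/R) gives f = kMa.
Eliminating f: Mg sinθ = (1+k)Ma, so a = g sinθ/(1+k) = 9.8 × sin31.5° / 1.4 ≈ 3.66 m/s².

a ≈ 3.66 m/s²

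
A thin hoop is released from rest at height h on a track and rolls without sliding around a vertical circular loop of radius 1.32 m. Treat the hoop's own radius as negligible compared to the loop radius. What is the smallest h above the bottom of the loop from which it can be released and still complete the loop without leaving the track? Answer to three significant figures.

Here I = MR², so the shape factor k = I/(MR²) = 1.
At the top, contact is just lost when gravity alone supplies the centripetal force: Mg = Mv_top²/r, i.e. v_top² = gr.
With ω = v/R, the kinetic energy at speed v is ½(1+k)Mv² = Mv².
Energy conservation from release (height h) to the top (height 2r): Mgh = Mg(2r) + M·gr.
Thus h_min = 2r + (1+k)r/2 = r(2 + 2/2) = 1.32 × 3 ≈ 3.96 m.

h_min ≈ 3.96 m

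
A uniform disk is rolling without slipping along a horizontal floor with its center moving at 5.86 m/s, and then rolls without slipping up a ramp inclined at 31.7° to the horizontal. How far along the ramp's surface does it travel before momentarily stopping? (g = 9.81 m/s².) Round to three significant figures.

For this body I = (1/2)MR², i.e. k = I/(MR²) = 0.5.
Pure rolling means v = ωR; then KE = ½Mv² + ½I(v/R)² = ½(1+k)Mv² = (3/4)Mv².
Setting this equal to Mgh gives the vertical rise h = (1+k)v₀²/(2g) = 1.5×5.86²/(2×9.81) = 2.625 m.
Along the incline, d = h/sinθ = 2.625/sin31.7° ≈ 5.00 m.

d ≈ 5.00 m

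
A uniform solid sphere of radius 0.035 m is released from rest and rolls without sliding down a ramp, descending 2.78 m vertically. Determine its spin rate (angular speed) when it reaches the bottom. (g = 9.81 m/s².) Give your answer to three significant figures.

ω ≈ 178 rad/s

For this body I = (2/5)MR², i.e. k = I/(MR²) = 0.4.
Since it rolls without slipping, ω = v/R and KE = ½Mv² + ½Iω² = ½(1+k)Mv² = (7/10)Mv².
Energy conservation Mgh = ½(1+k)Mv² gives v = √(2gh/(1+k)) = √(2 × 9.81 × 2.78 / 1.4) = 6.242 m/s.
Then ω = v/R = 6.242 / 0.035 ≈ 178 rad/s.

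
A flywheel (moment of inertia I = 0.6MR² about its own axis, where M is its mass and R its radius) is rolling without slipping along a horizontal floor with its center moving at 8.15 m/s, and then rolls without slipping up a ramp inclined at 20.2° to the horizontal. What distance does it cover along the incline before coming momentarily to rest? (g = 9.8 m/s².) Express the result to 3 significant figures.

d ≈ 15.7 m

For this body I = 0.6MR², i.e. k = I/(MR²) = 0.6.
Since it rolls without slipping, ω = v/R and KE = ½Mv² + ½Iω² = ½(1+k)Mv² = (4/5)Mv².
Setting this equal to Mgh gives the vertical rise h = (1+k)v₀²/(2g) = 1.6×8.15²/(2×9.8) = 5.422 m.
Along the incline, d = h/sinθ = 5.422/sin20.2° ≈ 15.7 m.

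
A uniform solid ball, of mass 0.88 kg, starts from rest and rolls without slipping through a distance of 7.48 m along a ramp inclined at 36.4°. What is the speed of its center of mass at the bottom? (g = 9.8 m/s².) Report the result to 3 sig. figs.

v ≈ 7.88 m/s

For this body I = (2/5)MR², i.e. k = I/(MR²) = 0.4.
Pure rolling means v = ωR; then KE = ½Mv² + ½I(v/R)² = ½(1+k)Mv² = (7/10)Mv².
The vertical drop is h = L sinθ = 7.48 × sin36.4° = 4.439 m.
Setting Mgh = (7/10)Mv² gives v = √(2gh/(1+k)) = √(2·9.8·4.439/1.4) ≈ 7.88 m/s.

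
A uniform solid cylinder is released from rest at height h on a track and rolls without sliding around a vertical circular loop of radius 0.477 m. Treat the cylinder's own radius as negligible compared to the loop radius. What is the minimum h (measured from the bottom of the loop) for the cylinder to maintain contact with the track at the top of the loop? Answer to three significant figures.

h_min ≈ 1.31 m

Here I = (1/2)MR², so the shape factor k = I/(MR²) = 0.5.
At the top, contact is just lost when gravity alone supplies the centripetal force: Mg = Mv_top²/r, i.e. v_top² = gr.
With ω = v/R, the kinetic energy at speed v is ½(1+k)Mv² = (3/4)Mv².
Energy conservation from release (height h) to the top (height 2r): Mgh = Mg(2r) + (3/4)M·gr.
Thus h_min = 2r + (1+k)r/2 = r(2 + 1.5/2) = 0.477 × 2.75 ≈ 1.31 m.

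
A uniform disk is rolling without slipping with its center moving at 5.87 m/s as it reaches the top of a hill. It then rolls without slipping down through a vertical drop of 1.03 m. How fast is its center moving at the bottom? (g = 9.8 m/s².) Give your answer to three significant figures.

v ≈ 6.92 m/s

Here I = (1/2)MR², so the shape factor k = I/(MR²) = 0.5.
The rolling condition ω = v/R makes the rotational term ½I(v/R)² = ½kMv², so KE_total = ½(1+k)Mv² = (3/4)Mv².
Conserving energy between top and bottom: (3/4)Mv² = (3/4)Mv₀² + Mgh, hence v² = v₀² + 2gh/(1+k).
v = √(5.87² + 2×9.8×1.03/1.5) = √47.92 ≈ 6.92 m/s.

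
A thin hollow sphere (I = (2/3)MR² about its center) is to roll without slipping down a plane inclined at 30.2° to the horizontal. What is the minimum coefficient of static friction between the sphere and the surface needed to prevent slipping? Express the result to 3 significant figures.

μ_min ≈ 0.233

The moment of inertia is (2/3)MR², giving k ≡ I/(MR²) = 2/3.
Translational: Mg sinθ − f = Ma. Rotational about the CM: fR = Iα = kMRa, so f = kMa.
These give a = g sinθ/(1+k) and the required friction f = kMg sinθ/(1+k).
With N = Mg cosθ, the no-slip condition f ≤ μN gives μ_min = f/N = k tanθ/(1+k).
μ_min = (2/3) × tan30.2° / 1.667 ≈ 0.233.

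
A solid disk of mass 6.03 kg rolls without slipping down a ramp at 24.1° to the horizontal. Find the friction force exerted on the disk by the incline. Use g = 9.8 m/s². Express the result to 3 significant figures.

f ≈ 8.04 N

Here I = (1/2)MR², so the shape factor k = I/(MR²) = 0.5.
Newton's second law down the slope: Mg sinθ − f = Ma. The torque equation fR = Iα (with α = a/R) gives f = kMa.
Combining, a = g sinθ/(1+k) and f = kMa = kMg sinθ/(1+k).
f = 0.5 × 6.03 × 9.8 × sin24.1° / 1.5 ≈ 8.04 N.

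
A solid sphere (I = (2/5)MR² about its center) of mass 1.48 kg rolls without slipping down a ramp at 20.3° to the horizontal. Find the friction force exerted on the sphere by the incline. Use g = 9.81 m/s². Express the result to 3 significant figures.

f ≈ 1.44 N

With I = (2/5)MR², the ratio k = I/(MR²) is 0.4.
Translational: Mg sinθ − f = Ma. Rotational about the CM: fR = Iα = kMRa, so f = kMa.
Combining, a = g sinθ/(1+k) and f = kMa = kMg sinθ/(1+k).
f = 0.4 × 1.48 × 9.81 × sin20.3° / 1.4 ≈ 1.44 N.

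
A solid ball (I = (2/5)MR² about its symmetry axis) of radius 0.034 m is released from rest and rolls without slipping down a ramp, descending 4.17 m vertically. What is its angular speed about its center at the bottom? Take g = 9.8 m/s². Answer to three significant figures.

ω ≈ 225 rad/s

The moment of inertia is (2/5)MR², giving k ≡ I/(MR²) = 0.4.
Rolling without slipping gives ω = v/R, so the total kinetic energy is ½Mv² + ½Iω² = ½(1+k)Mv² = (7/10)Mv².
Energy conservation Mgh = ½(1+k)Mv² gives v = √(2gh/(1+k)) = √(2 × 9.8 × 4.17 / 1.4) = 7.641 m/s.
Then ω = v/R = 7.641 / 0.034 ≈ 225 rad/s.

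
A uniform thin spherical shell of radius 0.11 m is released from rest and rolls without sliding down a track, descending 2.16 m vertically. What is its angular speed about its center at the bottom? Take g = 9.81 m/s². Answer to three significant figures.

The moment of inertia is (2/3)MR², giving k ≡ I/(MR²) = 2/3.
Since it rolls without slipping, ω = v/R and KE = ½Mv² + ½Iω² = ½(1+k)Mv² = (5/6)Mv².
Energy conservation Mgh = ½(1+k)Mv² gives v = √(2gh/(1+k)) = √(2 × 9.81 × 2.16 / 1.667) = 5.043 m/s.
Then ω = v/R = 5.043 / 0.11 ≈ 45.8 rad/s.

ω ≈ 45.8 rad/s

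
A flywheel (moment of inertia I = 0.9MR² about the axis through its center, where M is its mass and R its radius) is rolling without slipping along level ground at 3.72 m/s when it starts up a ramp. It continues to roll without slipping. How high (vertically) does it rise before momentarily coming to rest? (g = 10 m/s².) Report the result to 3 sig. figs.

h ≈ 1.31 m

For this body I = 0.9MR², i.e. k = I/(MR²) = 0.9.
Since it rolls without slipping, ω = v/R and KE = ½Mv² + ½Iω² = ½(1+k)Mv² = (19/20)Mv².
All of this converts to potential energy at the highest point: (19/20)Mv₀² = Mgh.
Thus h = (1+k)v₀²/(2g) = 1.9 × 3.72² / (2 × 10) ≈ 1.31 m.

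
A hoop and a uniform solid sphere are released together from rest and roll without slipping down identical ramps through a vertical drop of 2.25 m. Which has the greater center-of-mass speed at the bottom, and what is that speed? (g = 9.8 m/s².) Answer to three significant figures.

For rolling without slipping, Mgh = ½(1+k)Mv² where k = I/(MR²), so v = √(2gh/(1+k)).
Hoop: k = 1, giving v = √(2×9.8×2.25/2) = 4.696 m/s.
Uniform solid sphere: k = 0.4, giving v = √(2×9.8×2.25/1.4) = 5.612 m/s.
The smaller k wins: the uniform solid sphere, at ≈ 5.61 m/s.

the uniform solid sphere, at v ≈ 5.61 m/s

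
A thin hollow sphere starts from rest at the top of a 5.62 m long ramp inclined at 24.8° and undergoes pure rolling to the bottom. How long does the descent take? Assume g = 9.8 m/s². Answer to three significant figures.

Here I = (2/3)MR², so the shape factor k = I/(MR²) = 2/3.
Translational: Mg sinθ − f = Ma. Rotational about the CM: fR = Iα = kMRa, so f = kMa.
Hence a = g sinθ/(1+k) = 9.8×sin24.8°/1.667 = 2.466 m/s².
With constant a from rest, t = √(2L/a) = √(2·5.62/2.466) ≈ 2.13 s.

t ≈ 2.13 s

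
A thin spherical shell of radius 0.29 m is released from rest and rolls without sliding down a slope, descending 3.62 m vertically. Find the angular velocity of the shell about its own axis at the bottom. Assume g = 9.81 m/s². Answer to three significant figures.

For this body I = (2/3)MR², i.e. k = I/(MR²) = 2/3.
Since it rolls without slipping, ω = v/R and KE = ½Mv² + ½Iω² = ½(1+k)Mv² = (5/6)Mv².
Energy conservation Mgh = ½(1+k)Mv² gives v = √(2gh/(1+k)) = √(2 × 9.81 × 3.62 / 1.667) = 6.528 m/s.
Then ω = v/R = 6.528 / 0.29 ≈ 22.5 rad/s.

ω ≈ 22.5 rad/s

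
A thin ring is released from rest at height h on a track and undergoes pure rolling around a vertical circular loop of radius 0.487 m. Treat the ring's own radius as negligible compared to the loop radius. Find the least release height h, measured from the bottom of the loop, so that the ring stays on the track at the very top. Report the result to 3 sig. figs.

For this body I = MR², i.e. k = I/(MR²) = 1.
At the top, contact is just lost when gravity alone supplies the centripetal force: Mg = Mv_top²/r, i.e. v_top² = gr.
With ω = v/R, the kinetic energy at speed v is ½(1+k)Mv² = Mv².
Energy conservation from release (height h) to the top (height 2r): Mgh = Mg(2r) + M·gr.
Thus h_min = 2r + (1+k)r/2 = r(2 + 2/2) = 0.487 × 3 ≈ 1.46 m.

h_min ≈ 1.46 m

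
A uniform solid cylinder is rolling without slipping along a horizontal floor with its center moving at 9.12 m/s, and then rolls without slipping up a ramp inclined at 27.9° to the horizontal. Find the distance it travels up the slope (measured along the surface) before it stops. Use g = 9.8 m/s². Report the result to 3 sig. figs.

With I = (1/2)MR², the ratio k = I/(MR²) is 0.5.
Pure rolling means v = ωR; then KE = ½Mv² + ½I(v/R)² = ½(1+k)Mv² = (3/4)Mv².
Setting this equal to Mgh gives the vertical rise h = (1+k)v₀²/(2g) = 1.5×9.12²/(2×9.8) = 6.365 m.
The distance along the slope is d = h/sinθ = 6.365/sin27.9° ≈ 13.6 m.

d ≈ 13.6 m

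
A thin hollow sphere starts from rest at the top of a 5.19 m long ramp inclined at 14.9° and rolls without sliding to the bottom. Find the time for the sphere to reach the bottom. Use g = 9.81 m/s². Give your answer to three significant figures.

With I = (2/3)MR², the ratio k = I/(MR²) is 2/3.
Newton's second law down the slope: Mg sinθ − f = Ma. The torque equation fR = Iα (with α = a/R) gives f = kMa.
Hence a = g sinθ/(1+k) = 9.81×sin14.9°/1.667 = 1.513 m/s².
Starting from rest, L = ½at², so t = √(2L/a) = √(2×5.19/1.513) ≈ 2.62 s.

t ≈ 2.62 s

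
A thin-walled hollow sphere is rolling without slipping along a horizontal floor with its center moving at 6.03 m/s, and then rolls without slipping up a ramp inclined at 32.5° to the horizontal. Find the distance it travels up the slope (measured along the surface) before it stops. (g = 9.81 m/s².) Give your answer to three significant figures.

With I = (2/3)MR², the ratio k = I/(MR²) is 2/3.
Pure rolling means v = ωR; then KE = ½Mv² + ½I(v/R)² = ½(1+k)Mv² = (5/6)Mv².
Setting this equal to Mgh gives the vertical rise h = (1+k)v₀²/(2g) = 1.667×6.03²/(2×9.81) = 3.089 m.
The distance along the slope is d = h/sinθ = 3.089/sin32.5° ≈ 5.75 m.

d ≈ 5.75 m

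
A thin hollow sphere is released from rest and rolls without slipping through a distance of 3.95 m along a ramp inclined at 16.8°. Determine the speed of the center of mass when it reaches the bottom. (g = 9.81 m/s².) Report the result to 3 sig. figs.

v ≈ 3.67 m/s

With I = (2/3)MR², the ratio k = I/(MR²) is 2/3.
Since it rolls without slipping, ω = v/R and KE = ½Mv² + ½Iω² = ½(1+k)Mv² = (5/6)Mv².
The vertical drop is h = L sinθ = 3.95 × sin16.8° = 1.142 m.
Setting Mgh = (5/6)Mv² gives v = √(2gh/(1+k)) = √(2·9.81·1.142/1.667) ≈ 3.67 m/s.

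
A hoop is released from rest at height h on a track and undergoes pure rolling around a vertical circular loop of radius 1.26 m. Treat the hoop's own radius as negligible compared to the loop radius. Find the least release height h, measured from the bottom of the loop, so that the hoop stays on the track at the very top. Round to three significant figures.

For this body I = MR², i.e. k = I/(MR²) = 1.
At the top, contact is just lost when gravity alone supplies the centripetal force: Mg = Mv_top²/r, i.e. v_top² = gr.
With ω = v/R, the kinetic energy at speed v is ½(1+k)Mv² = Mv².
Energy conservation from release (height h) to the top (height 2r): Mgh = Mg(2r) + M·gr.
Thus h_min = 2r + (1+k)r/2 = r(2 + 2/2) = 1.26 × 3 ≈ 3.78 m.

h_min ≈ 3.78 m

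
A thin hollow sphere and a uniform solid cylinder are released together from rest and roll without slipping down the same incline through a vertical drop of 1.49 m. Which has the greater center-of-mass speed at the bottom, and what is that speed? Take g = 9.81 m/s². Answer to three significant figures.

For rolling without slipping, Mgh = ½(1+k)Mv² where k = I/(MR²), so v = √(2gh/(1+k)).
Thin hollow sphere: k = 2/3, giving v = √(2×9.81×1.49/1.667) = 4.188 m/s.
Uniform solid cylinder: k = 0.5, giving v = √(2×9.81×1.49/1.5) = 4.415 m/s.
The smaller k wins: the uniform solid cylinder, at ≈ 4.41 m/s.

the uniform solid cylinder, at v ≈ 4.41 m/s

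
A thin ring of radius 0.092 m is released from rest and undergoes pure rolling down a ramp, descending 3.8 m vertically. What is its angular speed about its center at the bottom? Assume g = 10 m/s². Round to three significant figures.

ω ≈ 67.0 rad/s

For this body I = MR², i.e. k = I/(MR²) = 1.
The rolling condition ω = v/R makes the rotational term ½I(v/R)² = ½kMv², so KE_total = ½(1+k)Mv² = Mv².
Energy conservation Mgh = ½(1+k)Mv² gives v = √(2gh/(1+k)) = √(2 × 10 × 3.8 / 2) = 6.164 m/s.
The angular speed follows from ω = v/R = 6.164/0.092 ≈ 67.0 rad/s.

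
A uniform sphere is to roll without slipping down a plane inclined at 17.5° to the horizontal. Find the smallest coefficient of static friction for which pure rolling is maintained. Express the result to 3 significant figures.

The moment of inertia is (2/5)MR², giving k ≡ I/(MR²) = 0.4.
Translational: Mg sinθ − f = Ma. Rotational about the CM: fR = Iα = kMRa, so f = kMa.
These give a = g sinθ/(1+k) and the required friction f = kMg sinθ/(1+k).
With N = Mg cosθ, the no-slip condition f ≤ μN gives μ_min = f/N = k tanθ/(1+k).
μ_min = 0.4 × tan17.5° / 1.4 ≈ 0.0901.

μ_min ≈ 0.0901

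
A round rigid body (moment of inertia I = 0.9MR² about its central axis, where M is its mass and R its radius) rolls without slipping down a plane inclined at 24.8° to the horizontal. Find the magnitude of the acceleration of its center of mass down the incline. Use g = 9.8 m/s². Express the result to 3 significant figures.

The moment of inertia is 0.9MR², giving k ≡ I/(MR²) = 0.9.
Newton's second law down the slope: Mg sinθ − f = Ma. The torque equation fR = Iα (with α = a/R) gives f = kMa.
Eliminating f: Mg sinθ = (1+k)Ma, so a = g sinθ/(1+k) = 9.8 × sin24.8° / 1.9 ≈ 2.16 m/s².

a ≈ 2.16 m/s²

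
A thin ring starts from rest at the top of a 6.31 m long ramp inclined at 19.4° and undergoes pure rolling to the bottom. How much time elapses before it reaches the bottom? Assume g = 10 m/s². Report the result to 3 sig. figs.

t ≈ 2.76 s

The moment of inertia is MR², giving k ≡ I/(MR²) = 1.
Along the incline Mg sinθ − f = Ma, and torque about the center fR = Iα = kMR²(a/R) gives f = kMa.
Hence a = g sinθ/(1+k) = 10×sin19.4°/2 = 1.661 m/s².
With constant a from rest, t = √(2L/a) = √(2·6.31/1.661) ≈ 2.76 s.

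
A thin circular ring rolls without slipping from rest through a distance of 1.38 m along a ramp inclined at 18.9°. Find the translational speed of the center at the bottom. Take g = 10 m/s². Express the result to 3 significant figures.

v ≈ 2.11 m/s

For this body I = MR², i.e. k = I/(MR²) = 1.
Pure rolling means v = ωR; then KE = ½Mv² + ½I(v/R)² = ½(1+k)Mv² = Mv².
The vertical drop is h = L sinθ = 1.38 × sin18.9° = 0.447 m.
Energy conservation: Mgh = Mv², so v = √(2gh/(1+k)) = √(2 × 10 × 0.447 / 2) ≈ 2.11 m/s.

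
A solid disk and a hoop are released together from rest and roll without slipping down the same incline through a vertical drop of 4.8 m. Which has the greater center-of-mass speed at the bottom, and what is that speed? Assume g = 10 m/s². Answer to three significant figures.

For rolling without slipping, Mgh = ½(1+k)Mv² where k = I/(MR²), so v = √(2gh/(1+k)).
Solid disk: k = 0.5, giving v = √(2×10×4.8/1.5) = 8 m/s.
Hoop: k = 1, giving v = √(2×10×4.8/2) = 6.928 m/s.
The smaller k wins: the solid disk, at ≈ 8.00 m/s.

the solid disk, at v ≈ 8.00 m/s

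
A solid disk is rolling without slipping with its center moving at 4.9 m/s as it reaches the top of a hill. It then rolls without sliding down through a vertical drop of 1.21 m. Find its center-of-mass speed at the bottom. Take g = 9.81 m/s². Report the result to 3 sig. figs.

The moment of inertia is (1/2)MR², giving k ≡ I/(MR²) = 0.5.
Rolling without slipping gives ω = v/R, so the total kinetic energy is ½Mv² + ½Iω² = ½(1+k)Mv² = (3/4)Mv².
Energy conservation: (3/4)Mv₀² + Mgh = (3/4)Mv², so v² = v₀² + 2gh/(1+k).
v = √(4.9² + 2×9.81×1.21/1.5) = √39.84 ≈ 6.31 m/s.

v ≈ 6.31 m/s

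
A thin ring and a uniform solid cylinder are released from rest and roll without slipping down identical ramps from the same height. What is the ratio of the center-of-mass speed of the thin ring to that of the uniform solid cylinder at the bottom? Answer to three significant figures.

v_ratio ≈ 0.866

Each satisfies Mgh = ½(1+k)Mv² with k = I/(MR²), so v ∝ 1/√(1+k).
For the thin ring k = 1; for the uniform solid cylinder k = 0.5.
v₁/v₂ = √((1+k₂)/(1+k₁)) = √(1.5/2) ≈ 0.866.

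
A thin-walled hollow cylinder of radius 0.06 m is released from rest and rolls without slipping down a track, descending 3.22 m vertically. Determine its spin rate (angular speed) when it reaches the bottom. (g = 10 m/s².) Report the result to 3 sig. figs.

With I = MR², the ratio k = I/(MR²) is 1.
The rolling condition ω = v/R makes the rotational term ½I(v/R)² = ½kMv², so KE_total = ½(1+k)Mv² = Mv².
Energy conservation Mgh = ½(1+k)Mv² gives v = √(2gh/(1+k)) = √(2 × 10 × 3.22 / 2) = 5.675 m/s.
The angular speed follows from ω = v/R = 5.675/0.06 ≈ 94.6 rad/s.

ω ≈ 94.6 rad/s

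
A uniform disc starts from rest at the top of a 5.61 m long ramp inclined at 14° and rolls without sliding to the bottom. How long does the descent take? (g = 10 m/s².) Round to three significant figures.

t ≈ 2.64 s

For this body I = (1/2)MR², i.e. k = I/(MR²) = 0.5.
Newton's second law down the slope: Mg sinθ − f = Ma. The torque equation fR = Iα (with α = a/R) gives f = kMa.
Hence a = g sinθ/(1+k) = 10×sin14°/1.5 = 1.613 m/s².
With constant a from rest, t = √(2L/a) = √(2·5.61/1.613) ≈ 2.64 s.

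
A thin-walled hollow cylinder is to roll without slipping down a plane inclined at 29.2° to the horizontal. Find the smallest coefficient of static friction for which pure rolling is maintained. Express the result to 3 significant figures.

With I = MR², the ratio k = I/(MR²) is 1.
Along the incline Mg sinθ − f = Ma, and torque about the center fR = Iα = kMR²(a/R) gives f = kMa.
These give a = g sinθ/(1+k) and the required friction f = kMg sinθ/(1+k).
The normal force is N = Mg cosθ, so μ_min = f/N = k tanθ/(1+k).
μ_min = 1 × tan29.2° / 2 ≈ 0.279.

μ_min ≈ 0.279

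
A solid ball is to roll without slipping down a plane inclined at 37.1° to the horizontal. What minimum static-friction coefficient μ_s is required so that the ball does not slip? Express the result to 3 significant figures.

For this body I = (2/5)MR², i.e. k = I/(MR²) = 0.4.
Along the incline Mg sinθ − f = Ma, and torque about the center fR = Iα = kMR²(a/R) gives f = kMa.
These give a = g sinθ/(1+k) and the required friction f = kMg sinθ/(1+k).
The normal force is N = Mg cosθ, so μ_min = f/N = k tanθ/(1+k).
μ_min = 0.4 × tan37.1° / 1.4 ≈ 0.216.

μ_min ≈ 0.216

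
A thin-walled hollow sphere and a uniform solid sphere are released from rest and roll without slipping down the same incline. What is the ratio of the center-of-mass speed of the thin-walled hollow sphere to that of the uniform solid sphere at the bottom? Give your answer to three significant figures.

v_ratio ≈ 0.917

Each satisfies Mgh = ½(1+k)Mv² with k = I/(MR²), so v ∝ 1/√(1+k).
For the thin-walled hollow sphere k = 2/3; for the uniform solid sphere k = 0.4.
v₁/v₂ = √((1+k₂)/(1+k₁)) = √(1.4/1.667) ≈ 0.917.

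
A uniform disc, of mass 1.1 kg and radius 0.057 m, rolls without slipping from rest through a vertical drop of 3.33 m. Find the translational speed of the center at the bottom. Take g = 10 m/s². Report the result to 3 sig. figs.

The moment of inertia is (1/2)MR², giving k ≡ I/(MR²) = 0.5.
Pure rolling means v = ωR; then KE = ½Mv² + ½I(v/R)² = ½(1+k)Mv² = (3/4)Mv².
Energy conservation: Mgh = (3/4)Mv², so v = √(2gh/(1+k)) = √(2 × 10 × 3.33 / 1.5) ≈ 6.66 m/s.

v ≈ 6.66 m/s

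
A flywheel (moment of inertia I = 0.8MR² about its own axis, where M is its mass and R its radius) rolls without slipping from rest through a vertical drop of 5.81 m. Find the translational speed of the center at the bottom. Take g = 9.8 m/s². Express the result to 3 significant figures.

v ≈ 7.95 m/s

The moment of inertia is 0.8MR², giving k ≡ I/(MR²) = 0.8.
Pure rolling means v = ωR; then KE = ½Mv² + ½I(v/R)² = ½(1+k)Mv² = (9/10)Mv².
Setting Mgh = (9/10)Mv² gives v = √(2gh/(1+k)) = √(2·9.8·5.81/1.8) ≈ 7.95 m/s.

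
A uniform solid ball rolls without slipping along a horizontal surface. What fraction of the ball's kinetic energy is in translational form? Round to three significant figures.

Here I = (2/5)MR², so the shape factor k = I/(MR²) = 0.4.
Since ω = v/R, the translational part is ½Mv² and the rotational part is ½I(v/R)² = ½kMv²; the total is ½(1+k)Mv².
The translational fraction is therefore 1/(1+k) = 1/1.4 ≈ 0.714.

fraction ≈ 0.714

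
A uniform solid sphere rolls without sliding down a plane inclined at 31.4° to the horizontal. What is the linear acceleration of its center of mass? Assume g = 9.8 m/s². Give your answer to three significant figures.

a ≈ 3.65 m/s²

Here I = (2/5)MR², so the shape factor k = I/(MR²) = 0.4.
Along the incline Mg sinθ − f = Ma, and torque about the center fR = Iα = kMR²(a/R) gives f = kMa.
Eliminating f: Mg sinθ = (1+k)Ma, so a = g sinθ/(1+k) = 9.8 × sin31.4° / 1.4 ≈ 3.65 m/s².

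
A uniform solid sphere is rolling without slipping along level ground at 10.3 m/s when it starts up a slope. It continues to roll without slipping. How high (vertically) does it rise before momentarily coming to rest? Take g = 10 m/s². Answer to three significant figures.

h ≈ 7.43 m

The moment of inertia is (2/5)MR², giving k ≡ I/(MR²) = 0.4.
Rolling without slipping gives ω = v/R, so the total kinetic energy is ½Mv² + ½Iω² = ½(1+k)Mv² = (7/10)Mv².
At the top the kinetic energy is zero, so (7/10)Mv₀² = Mgh.
Thus h = (1+k)v₀²/(2g) = 1.4 × 10.3² / (2 × 10) ≈ 7.43 m.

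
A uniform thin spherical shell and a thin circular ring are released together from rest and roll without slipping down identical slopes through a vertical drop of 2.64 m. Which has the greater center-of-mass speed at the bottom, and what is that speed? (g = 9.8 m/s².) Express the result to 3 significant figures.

For rolling without slipping, Mgh = ½(1+k)Mv² where k = I/(MR²), so v = √(2gh/(1+k)).
Uniform thin spherical shell: k = 2/3, giving v = √(2×9.8×2.64/1.667) = 5.572 m/s.
Thin circular ring: k = 1, giving v = √(2×9.8×2.64/2) = 5.086 m/s.
The smaller k wins: the uniform thin spherical shell, at ≈ 5.57 m/s.

the uniform thin spherical shell, at v ≈ 5.57 m/s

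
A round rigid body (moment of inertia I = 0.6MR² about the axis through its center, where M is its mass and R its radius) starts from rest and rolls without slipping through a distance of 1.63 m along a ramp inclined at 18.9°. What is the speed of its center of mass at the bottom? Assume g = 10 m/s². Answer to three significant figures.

v ≈ 2.57 m/s

Here I = 0.6MR², so the shape factor k = I/(MR²) = 0.6.
Since it rolls without slipping, ω = v/R and KE = ½Mv² + ½Iω² = ½(1+k)Mv² = (4/5)Mv².
The vertical drop is h = L sinθ = 1.63 × sin18.9° = 0.528 m.
Setting Mgh = (4/5)Mv² gives v = √(2gh/(1+k)) = √(2·10·0.528/1.6) ≈ 2.57 m/s.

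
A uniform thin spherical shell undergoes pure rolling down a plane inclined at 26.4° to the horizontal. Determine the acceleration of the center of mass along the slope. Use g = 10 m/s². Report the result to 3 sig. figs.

The moment of inertia is (2/3)MR², giving k ≡ I/(MR²) = 2/3.
Along the incline Mg sinθ − f = Ma, and torque about the center fR = Iα = kMR²(a/R) gives f = kMa.
Eliminating f: Mg sinθ = (1+k)Ma, so a = g sinθ/(1+k) = 10 × sin26.4° / 1.667 ≈ 2.67 m/s².

a ≈ 2.67 m/s²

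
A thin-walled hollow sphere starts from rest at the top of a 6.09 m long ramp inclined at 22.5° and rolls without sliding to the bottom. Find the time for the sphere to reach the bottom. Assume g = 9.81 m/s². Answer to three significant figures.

With I = (2/3)MR², the ratio k = I/(MR²) is 2/3.
Along the incline Mg sinθ − f = Ma, and torque about the center fR = Iα = kMR²(a/R) gives f = kMa.
Hence a = g sinθ/(1+k) = 9.81×sin22.5°/1.667 = 2.252 m/s².
With constant a from rest, t = √(2L/a) = √(2·6.09/2.252) ≈ 2.33 s.

t ≈ 2.33 s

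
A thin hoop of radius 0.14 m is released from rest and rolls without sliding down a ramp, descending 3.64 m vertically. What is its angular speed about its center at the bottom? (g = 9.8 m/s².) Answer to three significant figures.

ω ≈ 42.7 rad/s

The moment of inertia is MR², giving k ≡ I/(MR²) = 1.
The rolling condition ω = v/R makes the rotational term ½I(v/R)² = ½kMv², so KE_total = ½(1+k)Mv² = Mv².
Energy conservation Mgh = ½(1+k)Mv² gives v = √(2gh/(1+k)) = √(2 × 9.8 × 3.64 / 2) = 5.973 m/s.
Then ω = v/R = 5.973 / 0.14 ≈ 42.7 rad/s.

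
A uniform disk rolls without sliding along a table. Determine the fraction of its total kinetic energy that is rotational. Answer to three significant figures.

Here I = (1/2)MR², so the shape factor k = I/(MR²) = 0.5.
Since ω = v/R, the translational part is ½Mv² and the rotational part is ½I(v/R)² = ½kMv²; the total is ½(1+k)Mv².
The rotational fraction is therefore k/(1+k) = 0.5/1.5 ≈ 0.333.

fraction ≈ 0.333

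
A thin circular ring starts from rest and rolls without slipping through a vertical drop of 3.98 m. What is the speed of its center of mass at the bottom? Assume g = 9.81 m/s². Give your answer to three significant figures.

Here I = MR², so the shape factor k = I/(MR²) = 1.
Pure rolling means v = ωR; then KE = ½Mv² + ½I(v/R)² = ½(1+k)Mv² = Mv².
Setting Mgh = Mv² gives v = √(2gh/(1+k)) = √(2·9.81·3.98/2) ≈ 6.25 m/s.

v ≈ 6.25 m/s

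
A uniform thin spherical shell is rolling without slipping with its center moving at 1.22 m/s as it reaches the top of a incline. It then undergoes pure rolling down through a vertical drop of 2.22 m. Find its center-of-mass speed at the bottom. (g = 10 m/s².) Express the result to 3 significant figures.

v ≈ 5.30 m/s

Here I = (2/3)MR², so the shape factor k = I/(MR²) = 2/3.
Pure rolling means v = ωR; then KE = ½Mv² + ½I(v/R)² = ½(1+k)Mv² = (5/6)Mv².
Energy conservation: (5/6)Mv₀² + Mgh = (5/6)Mv², so v² = v₀² + 2gh/(1+k).
v = √(1.22² + 2×10×2.22/1.667) = √28.13 ≈ 5.30 m/s.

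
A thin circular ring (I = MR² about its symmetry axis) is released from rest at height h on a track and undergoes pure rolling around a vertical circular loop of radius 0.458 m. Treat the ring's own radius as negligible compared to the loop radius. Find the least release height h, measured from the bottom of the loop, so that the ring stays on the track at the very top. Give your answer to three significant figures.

With I = MR², the ratio k = I/(MR²) is 1.
At the top of the loop, the minimum-contact condition is Mg = Mv_top²/r, so v_top² = gr.
With ω = v/R, the kinetic energy at speed v is ½(1+k)Mv² = Mv².
Energy conservation from release (height h) to the top (height 2r): Mgh = Mg(2r) + M·gr.
Thus h_min = 2r + (1+k)r/2 = r(2 + 2/2) = 0.458 × 3 ≈ 1.37 m.

h_min ≈ 1.37 m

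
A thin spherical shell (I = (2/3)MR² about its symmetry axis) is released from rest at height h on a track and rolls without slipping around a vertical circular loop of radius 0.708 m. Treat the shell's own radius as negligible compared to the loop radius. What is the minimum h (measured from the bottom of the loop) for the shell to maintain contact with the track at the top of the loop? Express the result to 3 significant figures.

For this body I = (2/3)MR², i.e. k = I/(MR²) = 2/3.
At the top of the loop, the minimum-contact condition is Mg = Mv_top²/r, so v_top² = gr.
With ω = v/R, the kinetic energy at speed v is ½(1+k)Mv² = (5/6)Mv².
Energy conservation from release (height h) to the top (height 2r): Mgh = Mg(2r) + (5/6)M·gr.
Thus h_min = 2r + (1+k)r/2 = r(2 + 1.667/2) = 0.708 × 2.833 ≈ 2.01 m.

h_min ≈ 2.01 m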